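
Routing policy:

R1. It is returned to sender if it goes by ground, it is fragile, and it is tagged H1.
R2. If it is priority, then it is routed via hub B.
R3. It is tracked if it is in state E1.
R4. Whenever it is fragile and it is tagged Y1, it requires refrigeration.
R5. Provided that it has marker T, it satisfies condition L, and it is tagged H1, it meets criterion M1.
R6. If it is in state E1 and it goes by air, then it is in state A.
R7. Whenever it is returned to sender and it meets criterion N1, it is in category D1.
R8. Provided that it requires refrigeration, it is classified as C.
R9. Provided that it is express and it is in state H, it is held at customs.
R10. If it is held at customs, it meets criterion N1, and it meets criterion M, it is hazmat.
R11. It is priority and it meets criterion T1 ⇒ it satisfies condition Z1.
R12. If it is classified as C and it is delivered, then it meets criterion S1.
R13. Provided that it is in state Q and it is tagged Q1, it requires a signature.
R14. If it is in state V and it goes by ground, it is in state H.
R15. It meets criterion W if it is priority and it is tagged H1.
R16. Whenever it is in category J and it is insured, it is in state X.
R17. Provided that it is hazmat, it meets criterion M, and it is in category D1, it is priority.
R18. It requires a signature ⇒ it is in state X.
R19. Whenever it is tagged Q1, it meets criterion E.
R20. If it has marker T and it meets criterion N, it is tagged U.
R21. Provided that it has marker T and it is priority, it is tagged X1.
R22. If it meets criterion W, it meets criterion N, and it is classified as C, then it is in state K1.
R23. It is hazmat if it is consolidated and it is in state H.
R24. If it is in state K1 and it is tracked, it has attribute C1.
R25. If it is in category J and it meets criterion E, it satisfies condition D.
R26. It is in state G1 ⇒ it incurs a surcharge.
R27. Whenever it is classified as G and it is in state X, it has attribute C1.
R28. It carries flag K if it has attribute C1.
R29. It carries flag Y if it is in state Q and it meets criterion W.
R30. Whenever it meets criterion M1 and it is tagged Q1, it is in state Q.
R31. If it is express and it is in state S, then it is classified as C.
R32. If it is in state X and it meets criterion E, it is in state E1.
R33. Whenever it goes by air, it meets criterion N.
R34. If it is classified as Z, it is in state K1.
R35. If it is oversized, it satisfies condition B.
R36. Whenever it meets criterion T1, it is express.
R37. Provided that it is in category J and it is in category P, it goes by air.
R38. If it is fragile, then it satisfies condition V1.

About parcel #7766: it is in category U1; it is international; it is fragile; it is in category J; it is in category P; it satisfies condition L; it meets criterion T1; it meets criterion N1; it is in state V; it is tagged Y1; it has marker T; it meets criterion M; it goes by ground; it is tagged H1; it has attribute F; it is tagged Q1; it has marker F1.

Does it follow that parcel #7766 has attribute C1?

By R1 (it goes by ground, it is fragile, it is tagged H1): it is returned to sender.
By R4 (it is fragile, it is tagged Y1): it requires refrigeration.
By R5 (it has marker T, it satisfies condition L, it is tagged H1): it meets criterion M1.
By R7 (it is returned to sender, it meets criterion N1): it is in category D1.
By R8 (it requires refrigeration): it is classified as C.
By R14 (it is in state V, it goes by ground): it is in state H.
By R19 (it is tagged Q1): it meets criterion E.
By R30 (it meets criterion M1, it is tagged Q1): it is in state Q.
By R36 (it meets criterion T1): it is express.
By R37 (it is in category J, it is in category P): it goes by air.
By R9 (it is express, it is in state H): it is held at customs.
By R10 (it is held at customs, it meets criterion N1, it meets criterion M): it is hazmat.
By R13 (it is in state Q, it is tagged Q1): it requires a signature.
By R17 (it is hazmat, it meets criterion M, it is in category D1): it is priority.
By R18 (it requires a signature): it is in state X.
By R32 (it is in state X, it meets criterion E): it is in state E1.
By R33 (it goes by air): it meets criterion N.
By R3 (it is in state E1): it is tracked.
By R15 (it is priority, it is tagged H1): it meets criterion W.
By R22 (it meets criterion W, it meets criterion N, it is classified as C): it is in state K1.
By R24 (it is in state K1, it is tracked): it has attribute C1.

Yes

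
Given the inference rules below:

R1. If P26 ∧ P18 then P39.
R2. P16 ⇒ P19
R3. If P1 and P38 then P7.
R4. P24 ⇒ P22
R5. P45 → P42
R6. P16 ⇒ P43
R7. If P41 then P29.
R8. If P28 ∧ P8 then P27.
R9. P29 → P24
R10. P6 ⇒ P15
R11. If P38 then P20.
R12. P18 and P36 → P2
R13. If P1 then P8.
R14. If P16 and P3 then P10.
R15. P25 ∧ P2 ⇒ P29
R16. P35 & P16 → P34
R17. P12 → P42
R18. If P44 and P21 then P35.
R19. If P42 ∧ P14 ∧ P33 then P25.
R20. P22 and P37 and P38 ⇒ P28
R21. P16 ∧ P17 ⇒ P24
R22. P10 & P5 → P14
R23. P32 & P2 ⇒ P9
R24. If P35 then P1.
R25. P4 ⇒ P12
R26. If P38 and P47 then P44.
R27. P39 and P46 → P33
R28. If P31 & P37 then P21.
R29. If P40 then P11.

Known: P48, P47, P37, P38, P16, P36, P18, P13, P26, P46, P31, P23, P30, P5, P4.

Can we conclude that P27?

No

Forward chaining from the given facts derives: P39, P19, P43, P20, P2, P12, P44, P33, P21, P42, P35, P1, P7, P8, P34.
The only rule concluding P27 is R8, which needs P28; that is never established.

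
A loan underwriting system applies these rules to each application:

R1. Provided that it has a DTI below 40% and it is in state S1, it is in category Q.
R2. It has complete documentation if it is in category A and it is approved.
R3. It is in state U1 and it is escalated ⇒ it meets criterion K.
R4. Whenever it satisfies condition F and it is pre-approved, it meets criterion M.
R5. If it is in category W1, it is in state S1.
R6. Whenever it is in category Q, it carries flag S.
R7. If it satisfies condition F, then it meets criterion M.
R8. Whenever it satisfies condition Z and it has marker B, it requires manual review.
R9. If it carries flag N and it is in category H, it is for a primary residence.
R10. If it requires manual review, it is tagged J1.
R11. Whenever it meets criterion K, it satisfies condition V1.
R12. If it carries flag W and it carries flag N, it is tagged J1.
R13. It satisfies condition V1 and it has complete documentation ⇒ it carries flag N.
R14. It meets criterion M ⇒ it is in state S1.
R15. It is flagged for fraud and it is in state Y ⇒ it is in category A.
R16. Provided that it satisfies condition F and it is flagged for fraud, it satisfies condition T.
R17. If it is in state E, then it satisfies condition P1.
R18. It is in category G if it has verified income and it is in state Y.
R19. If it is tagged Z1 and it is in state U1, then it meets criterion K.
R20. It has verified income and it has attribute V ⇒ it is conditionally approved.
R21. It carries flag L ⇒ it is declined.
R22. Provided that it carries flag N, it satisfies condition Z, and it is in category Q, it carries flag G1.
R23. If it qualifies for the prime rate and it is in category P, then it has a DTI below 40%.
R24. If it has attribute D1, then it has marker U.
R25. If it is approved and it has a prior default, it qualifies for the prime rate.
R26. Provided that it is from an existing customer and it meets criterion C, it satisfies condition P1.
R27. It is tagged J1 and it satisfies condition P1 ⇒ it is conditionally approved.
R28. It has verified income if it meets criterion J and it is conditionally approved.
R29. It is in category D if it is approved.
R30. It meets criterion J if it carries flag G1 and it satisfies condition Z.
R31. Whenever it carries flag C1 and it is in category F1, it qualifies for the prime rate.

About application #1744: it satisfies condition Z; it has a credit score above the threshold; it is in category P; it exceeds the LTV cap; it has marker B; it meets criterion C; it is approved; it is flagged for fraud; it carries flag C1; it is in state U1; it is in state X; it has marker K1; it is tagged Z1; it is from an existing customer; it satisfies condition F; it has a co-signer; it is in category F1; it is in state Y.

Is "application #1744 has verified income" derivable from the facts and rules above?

Yes

By R7 (it satisfies condition F): it meets criterion M.
By R8 (it satisfies condition Z, it has marker B): it requires manual review.
By R10 (it requires manual review): it is tagged J1.
By R14 (it meets criterion M): it is in state S1.
By R15 (it is flagged for fraud, it is in state Y): it is in category A.
By R19 (it is tagged Z1, it is in state U1): it meets criterion K.
By R26 (it is from an existing customer, it meets criterion C): it satisfies condition P1.
By R27 (it is tagged J1, it satisfies condition P1): it is conditionally approved.
By R31 (it carries flag C1, it is in category F1): it qualifies for the prime rate.
By R2 (it is in category A, it is approved): it has complete documentation.
By R11 (it meets criterion K): it satisfies condition V1.
By R13 (it satisfies condition V1, it has complete documentation): it carries flag N.
By R23 (it qualifies for the prime rate, it is in category P): it has a DTI below 40%.
By R1 (it has a DTI below 40%, it is in state S1): it is in category Q.
By R22 (it carries flag N, it satisfies condition Z, it is in category Q): it carries flag G1.
By R30 (it carries flag G1, it satisfies condition Z): it meets criterion J.
By R28 (it meets criterion J, it is conditionally approved): it has verified income.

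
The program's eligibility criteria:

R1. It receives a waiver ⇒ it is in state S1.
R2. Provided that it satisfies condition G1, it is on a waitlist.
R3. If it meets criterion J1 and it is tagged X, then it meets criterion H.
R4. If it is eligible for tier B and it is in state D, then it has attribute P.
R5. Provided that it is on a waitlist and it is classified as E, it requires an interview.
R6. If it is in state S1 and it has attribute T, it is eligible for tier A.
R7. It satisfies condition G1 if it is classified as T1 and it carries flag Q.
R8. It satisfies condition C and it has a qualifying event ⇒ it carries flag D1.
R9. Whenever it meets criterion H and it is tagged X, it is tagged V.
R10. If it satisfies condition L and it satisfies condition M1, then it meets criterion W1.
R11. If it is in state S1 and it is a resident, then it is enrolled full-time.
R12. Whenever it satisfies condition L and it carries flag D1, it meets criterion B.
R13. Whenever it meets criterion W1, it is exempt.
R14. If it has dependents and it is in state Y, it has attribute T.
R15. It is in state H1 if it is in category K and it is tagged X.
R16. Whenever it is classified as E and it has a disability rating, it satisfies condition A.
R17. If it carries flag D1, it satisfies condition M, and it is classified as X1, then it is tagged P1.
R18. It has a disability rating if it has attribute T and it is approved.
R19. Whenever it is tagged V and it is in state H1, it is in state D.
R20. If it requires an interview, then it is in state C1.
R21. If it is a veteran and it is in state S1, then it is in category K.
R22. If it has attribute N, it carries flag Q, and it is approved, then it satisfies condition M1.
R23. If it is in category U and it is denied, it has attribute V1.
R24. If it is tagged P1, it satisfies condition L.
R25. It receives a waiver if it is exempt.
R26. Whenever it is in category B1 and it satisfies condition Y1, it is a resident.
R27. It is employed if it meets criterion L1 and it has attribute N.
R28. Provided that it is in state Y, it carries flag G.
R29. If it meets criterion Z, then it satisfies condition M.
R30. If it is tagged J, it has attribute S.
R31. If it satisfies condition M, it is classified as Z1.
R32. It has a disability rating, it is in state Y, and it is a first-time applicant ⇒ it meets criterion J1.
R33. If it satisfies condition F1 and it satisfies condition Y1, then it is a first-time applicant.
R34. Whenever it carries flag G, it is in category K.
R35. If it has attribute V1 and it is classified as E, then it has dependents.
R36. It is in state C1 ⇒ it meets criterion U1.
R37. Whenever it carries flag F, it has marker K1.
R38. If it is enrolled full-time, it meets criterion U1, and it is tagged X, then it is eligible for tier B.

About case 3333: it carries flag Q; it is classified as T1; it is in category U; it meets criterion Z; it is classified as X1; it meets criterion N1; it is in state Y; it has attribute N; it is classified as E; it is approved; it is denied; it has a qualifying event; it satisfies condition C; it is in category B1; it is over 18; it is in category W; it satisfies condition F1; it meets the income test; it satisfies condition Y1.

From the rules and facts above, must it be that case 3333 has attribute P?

No

Forward chaining from the given facts derives: satisfies condition G1, carries flag D1, satisfies condition M1, has attribute V1, is a resident, carries flag G, satisfies condition M, is classified as Z1, is a first-time applicant, is in category K, has dependents, is on a waitlist, requires an interview, has attribute T, is tagged P1, has a disability rating, is in state C1, satisfies condition L, meets criterion J1, meets criterion U1, meets criterion W1, meets criterion B, is exempt, satisfies condition A, receives a waiver, is in state S1, is eligible for tier A, is enrolled full-time.
The only rule concluding "it has attribute P" is R4, which needs "it is eligible for tier B"; that is never established.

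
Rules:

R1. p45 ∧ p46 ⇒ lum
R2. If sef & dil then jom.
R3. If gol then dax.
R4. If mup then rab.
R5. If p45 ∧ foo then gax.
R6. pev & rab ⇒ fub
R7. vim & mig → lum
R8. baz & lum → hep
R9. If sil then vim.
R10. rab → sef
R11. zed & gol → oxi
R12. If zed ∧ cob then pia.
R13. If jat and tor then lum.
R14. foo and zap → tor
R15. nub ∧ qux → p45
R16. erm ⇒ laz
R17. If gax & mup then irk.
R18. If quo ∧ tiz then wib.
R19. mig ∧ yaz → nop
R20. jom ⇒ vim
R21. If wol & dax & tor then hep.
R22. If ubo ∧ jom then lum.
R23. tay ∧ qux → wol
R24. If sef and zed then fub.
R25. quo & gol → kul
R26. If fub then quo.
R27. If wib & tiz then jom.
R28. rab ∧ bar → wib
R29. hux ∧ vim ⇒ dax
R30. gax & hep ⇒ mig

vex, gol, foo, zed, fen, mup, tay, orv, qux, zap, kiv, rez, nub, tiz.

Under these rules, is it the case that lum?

Yes

dax  (by R3: gol)
rab  (by R4: mup)
sef  (by R10: rab)
tor  (by R14: foo, zap)
p45  (by R15: nub, qux)
wol  (by R23: tay, qux)
fub  (by R24: sef, zed)
quo  (by R26: fub)
gax  (by R5: p45, foo)
wib  (by R18: quo, tiz)
hep  (by R21: wol, dax, tor)
jom  (by R27: wib, tiz)
mig  (by R30: gax, hep)
vim  (by R20: jom)
lum  (by R7: vim, mig)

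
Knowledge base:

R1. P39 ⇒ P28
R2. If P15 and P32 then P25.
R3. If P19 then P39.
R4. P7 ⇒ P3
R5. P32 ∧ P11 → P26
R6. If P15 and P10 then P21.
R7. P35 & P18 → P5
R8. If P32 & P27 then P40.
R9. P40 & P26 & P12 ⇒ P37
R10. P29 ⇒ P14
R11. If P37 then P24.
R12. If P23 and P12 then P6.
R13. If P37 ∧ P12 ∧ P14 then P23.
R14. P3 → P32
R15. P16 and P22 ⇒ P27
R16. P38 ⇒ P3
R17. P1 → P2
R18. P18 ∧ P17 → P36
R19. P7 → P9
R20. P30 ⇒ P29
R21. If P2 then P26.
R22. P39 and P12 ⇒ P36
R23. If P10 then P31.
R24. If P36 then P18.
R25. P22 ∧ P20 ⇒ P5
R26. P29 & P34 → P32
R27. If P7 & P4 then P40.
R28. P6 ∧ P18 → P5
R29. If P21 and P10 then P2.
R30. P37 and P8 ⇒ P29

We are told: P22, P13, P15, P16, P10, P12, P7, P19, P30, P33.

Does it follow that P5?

P39  (by R3: P19)
P3  (by R4: P7)
P21  (by R6: P15, P10)
P32  (by R14: P3)
P27  (by R15: P16, P22)
P29  (by R20: P30)
P36  (by R22: P39, P12)
P18  (by R24: P36)
P2  (by R29: P21, P10)
P40  (by R8: P32, P27)
P14  (by R10: P29)
P26  (by R21: P2)
P37  (by R9: P40, P26, P12)
P23  (by R13: P37, P12, P14)
P6  (by R12: P23, P12)
P5  (by R28: P6, P18)

Yes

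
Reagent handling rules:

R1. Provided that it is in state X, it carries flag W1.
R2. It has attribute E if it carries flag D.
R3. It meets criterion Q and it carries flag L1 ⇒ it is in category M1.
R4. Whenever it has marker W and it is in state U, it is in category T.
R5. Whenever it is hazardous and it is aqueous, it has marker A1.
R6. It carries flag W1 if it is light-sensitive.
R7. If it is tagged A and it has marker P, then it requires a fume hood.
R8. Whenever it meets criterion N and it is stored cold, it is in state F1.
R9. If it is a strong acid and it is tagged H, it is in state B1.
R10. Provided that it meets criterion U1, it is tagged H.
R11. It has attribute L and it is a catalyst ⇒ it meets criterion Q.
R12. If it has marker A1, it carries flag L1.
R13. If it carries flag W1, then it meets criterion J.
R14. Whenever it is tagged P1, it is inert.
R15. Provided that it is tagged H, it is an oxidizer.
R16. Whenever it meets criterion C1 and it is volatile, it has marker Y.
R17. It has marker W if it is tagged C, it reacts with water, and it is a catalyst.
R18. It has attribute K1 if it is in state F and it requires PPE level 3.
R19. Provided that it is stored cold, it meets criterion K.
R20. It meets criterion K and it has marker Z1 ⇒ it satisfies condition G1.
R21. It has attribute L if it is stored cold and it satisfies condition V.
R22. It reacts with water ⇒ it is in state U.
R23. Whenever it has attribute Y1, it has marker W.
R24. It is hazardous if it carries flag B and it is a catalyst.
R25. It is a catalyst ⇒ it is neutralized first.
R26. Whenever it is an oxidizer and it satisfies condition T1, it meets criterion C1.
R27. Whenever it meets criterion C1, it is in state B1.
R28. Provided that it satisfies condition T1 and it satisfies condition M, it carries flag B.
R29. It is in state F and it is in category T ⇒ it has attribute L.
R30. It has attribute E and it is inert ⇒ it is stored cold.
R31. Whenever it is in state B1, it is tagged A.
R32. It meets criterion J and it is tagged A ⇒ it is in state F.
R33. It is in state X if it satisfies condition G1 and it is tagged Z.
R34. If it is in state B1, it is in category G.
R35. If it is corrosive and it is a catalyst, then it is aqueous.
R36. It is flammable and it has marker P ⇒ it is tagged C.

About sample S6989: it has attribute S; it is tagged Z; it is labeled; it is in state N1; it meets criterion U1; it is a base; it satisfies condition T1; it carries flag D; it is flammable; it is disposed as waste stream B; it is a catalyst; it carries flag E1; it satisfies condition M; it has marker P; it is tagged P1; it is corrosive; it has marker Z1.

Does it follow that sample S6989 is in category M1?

No

Forward chaining from the given facts derives: has attribute E, is tagged H, is inert, is an oxidizer, is neutralized first, meets criterion C1, is in state B1, carries flag B, is stored cold, is tagged A, is in category G, is aqueous, is tagged C, requires a fume hood, meets criterion K, satisfies condition G1, is hazardous, is in state X, carries flag W1, has marker A1, carries flag L1, meets criterion J, is in state F.
The only rule concluding "it is in category M1" is R3, which needs "it meets criterion Q"; that is never established.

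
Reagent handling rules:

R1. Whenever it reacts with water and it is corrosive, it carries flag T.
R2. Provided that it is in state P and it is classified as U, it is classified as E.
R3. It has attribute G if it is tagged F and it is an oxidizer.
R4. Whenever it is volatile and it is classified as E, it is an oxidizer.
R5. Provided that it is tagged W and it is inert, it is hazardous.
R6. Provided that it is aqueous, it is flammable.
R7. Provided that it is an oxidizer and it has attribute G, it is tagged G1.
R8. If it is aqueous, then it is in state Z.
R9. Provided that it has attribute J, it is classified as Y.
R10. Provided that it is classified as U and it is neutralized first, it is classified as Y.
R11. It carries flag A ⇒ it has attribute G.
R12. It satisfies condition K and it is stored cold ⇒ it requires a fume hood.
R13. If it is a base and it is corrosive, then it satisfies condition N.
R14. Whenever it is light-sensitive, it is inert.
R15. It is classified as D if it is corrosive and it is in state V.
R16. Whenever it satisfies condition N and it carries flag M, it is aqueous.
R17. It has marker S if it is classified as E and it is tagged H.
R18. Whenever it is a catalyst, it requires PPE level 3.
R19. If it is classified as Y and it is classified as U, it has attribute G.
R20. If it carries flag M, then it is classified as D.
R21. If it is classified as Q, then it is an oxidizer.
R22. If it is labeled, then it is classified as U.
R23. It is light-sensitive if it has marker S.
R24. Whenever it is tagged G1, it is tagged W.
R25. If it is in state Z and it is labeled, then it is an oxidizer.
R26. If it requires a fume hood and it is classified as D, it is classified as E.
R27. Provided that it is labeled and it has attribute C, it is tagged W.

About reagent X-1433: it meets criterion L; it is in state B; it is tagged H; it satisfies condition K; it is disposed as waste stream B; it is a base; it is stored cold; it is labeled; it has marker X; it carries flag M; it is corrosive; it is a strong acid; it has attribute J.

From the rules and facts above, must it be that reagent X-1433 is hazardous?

By R9 (it has attribute J): it is classified as Y.
By R12 (it satisfies condition K, it is stored cold): it requires a fume hood.
By R13 (it is a base, it is corrosive): it satisfies condition N.
By R16 (it satisfies condition N, it carries flag M): it is aqueous.
By R20 (it carries flag M): it is classified as D.
By R22 (it is labeled): it is classified as U.
By R26 (it requires a fume hood, it is classified as D): it is classified as E.
By R8 (it is aqueous): it is in state Z.
By R17 (it is classified as E, it is tagged H): it has marker S.
By R19 (it is classified as Y, it is classified as U): it has attribute G.
By R23 (it has marker S): it is light-sensitive.
By R25 (it is in state Z, it is labeled): it is an oxidizer.
By R7 (it is an oxidizer, it has attribute G): it is tagged G1.
By R14 (it is light-sensitive): it is inert.
By R24 (it is tagged G1): it is tagged W.
By R5 (it is tagged W, it is inert): it is hazardous.

Yes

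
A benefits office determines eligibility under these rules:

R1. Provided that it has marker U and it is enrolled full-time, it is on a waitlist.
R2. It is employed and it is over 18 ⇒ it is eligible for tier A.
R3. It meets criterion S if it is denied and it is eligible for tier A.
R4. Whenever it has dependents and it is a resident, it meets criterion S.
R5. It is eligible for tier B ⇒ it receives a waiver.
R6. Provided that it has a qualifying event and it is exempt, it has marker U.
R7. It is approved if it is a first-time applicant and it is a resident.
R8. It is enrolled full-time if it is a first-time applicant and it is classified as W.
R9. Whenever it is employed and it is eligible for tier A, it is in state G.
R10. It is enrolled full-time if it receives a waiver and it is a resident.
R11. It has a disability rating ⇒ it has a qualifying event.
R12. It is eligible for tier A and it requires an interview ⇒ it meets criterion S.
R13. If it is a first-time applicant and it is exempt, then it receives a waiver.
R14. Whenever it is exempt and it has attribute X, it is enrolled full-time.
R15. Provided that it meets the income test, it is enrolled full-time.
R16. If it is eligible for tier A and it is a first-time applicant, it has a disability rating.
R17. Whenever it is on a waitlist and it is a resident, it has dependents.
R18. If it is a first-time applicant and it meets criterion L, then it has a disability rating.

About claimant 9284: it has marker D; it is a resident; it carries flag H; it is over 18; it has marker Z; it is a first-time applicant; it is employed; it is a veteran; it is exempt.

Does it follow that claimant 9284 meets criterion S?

By R2 (it is employed, it is over 18): it is eligible for tier A.
By R13 (it is a first-time applicant, it is exempt): it receives a waiver.
By R16 (it is eligible for tier A, it is a first-time applicant): it has a disability rating.
By R10 (it receives a waiver, it is a resident): it is enrolled full-time.
By R11 (it has a disability rating): it has a qualifying event.
By R6 (it has a qualifying event, it is exempt): it has marker U.
By R1 (it has marker U, it is enrolled full-time): it is on a waitlist.
By R17 (it is on a waitlist, it is a resident): it has dependents.
By R4 (it has dependents, it is a resident): it meets criterion S.

Yes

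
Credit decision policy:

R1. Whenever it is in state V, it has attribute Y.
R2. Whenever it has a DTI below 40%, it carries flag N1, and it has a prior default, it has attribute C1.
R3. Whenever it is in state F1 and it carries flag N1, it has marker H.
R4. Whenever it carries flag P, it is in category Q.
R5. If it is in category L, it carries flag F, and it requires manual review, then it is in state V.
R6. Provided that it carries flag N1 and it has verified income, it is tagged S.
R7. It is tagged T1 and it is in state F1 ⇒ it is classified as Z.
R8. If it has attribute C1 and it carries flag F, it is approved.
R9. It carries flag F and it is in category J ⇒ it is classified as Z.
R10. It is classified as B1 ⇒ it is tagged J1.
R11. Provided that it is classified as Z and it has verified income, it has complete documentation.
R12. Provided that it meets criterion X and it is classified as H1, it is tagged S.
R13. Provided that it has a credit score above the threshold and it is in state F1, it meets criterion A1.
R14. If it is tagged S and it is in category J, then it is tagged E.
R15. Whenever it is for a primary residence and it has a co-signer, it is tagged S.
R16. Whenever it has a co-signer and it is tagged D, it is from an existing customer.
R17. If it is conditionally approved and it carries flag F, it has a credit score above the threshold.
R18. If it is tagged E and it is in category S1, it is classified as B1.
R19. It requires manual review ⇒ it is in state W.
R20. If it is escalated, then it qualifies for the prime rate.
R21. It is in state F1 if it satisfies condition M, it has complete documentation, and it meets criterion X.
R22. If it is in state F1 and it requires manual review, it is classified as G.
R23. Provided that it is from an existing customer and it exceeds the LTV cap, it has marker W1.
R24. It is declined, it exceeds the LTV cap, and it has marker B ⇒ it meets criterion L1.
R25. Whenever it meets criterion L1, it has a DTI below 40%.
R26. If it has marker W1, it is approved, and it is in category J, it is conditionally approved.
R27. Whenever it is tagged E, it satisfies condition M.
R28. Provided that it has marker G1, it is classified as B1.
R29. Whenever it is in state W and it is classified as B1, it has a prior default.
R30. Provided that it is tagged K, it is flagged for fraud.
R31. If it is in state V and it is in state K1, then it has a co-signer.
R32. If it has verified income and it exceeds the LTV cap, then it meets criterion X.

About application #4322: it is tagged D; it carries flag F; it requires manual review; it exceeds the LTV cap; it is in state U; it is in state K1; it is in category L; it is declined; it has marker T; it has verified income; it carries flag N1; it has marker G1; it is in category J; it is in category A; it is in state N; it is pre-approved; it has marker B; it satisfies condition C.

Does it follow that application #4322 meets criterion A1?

Yes

By R5 (it is in category L, it carries flag F, it requires manual review): it is in state V.
By R6 (it carries flag N1, it has verified income): it is tagged S.
By R9 (it carries flag F, it is in category J): it is classified as Z.
By R11 (it is classified as Z, it has verified income): it has complete documentation.
By R14 (it is tagged S, it is in category J): it is tagged E.
By R19 (it requires manual review): it is in state W.
By R24 (it is declined, it exceeds the LTV cap, it has marker B): it meets criterion L1.
By R25 (it meets criterion L1): it has a DTI below 40%.
By R27 (it is tagged E): it satisfies condition M.
By R28 (it has marker G1): it is classified as B1.
By R29 (it is in state W, it is classified as B1): it has a prior default.
By R31 (it is in state V, it is in state K1): it has a co-signer.
By R32 (it has verified income, it exceeds the LTV cap): it meets criterion X.
By R2 (it has a DTI below 40%, it carries flag N1, it has a prior default): it has attribute C1.
By R8 (it has attribute C1, it carries flag F): it is approved.
By R16 (it has a co-signer, it is tagged D): it is from an existing customer.
By R21 (it satisfies condition M, it has complete documentation, it meets criterion X): it is in state F1.
By R23 (it is from an existing customer, it exceeds the LTV cap): it has marker W1.
By R26 (it has marker W1, it is approved, it is in category J): it is conditionally approved.
By R17 (it is conditionally approved, it carries flag F): it has a credit score above the threshold.
By R13 (it has a credit score above the threshold, it is in state F1): it meets criterion A1.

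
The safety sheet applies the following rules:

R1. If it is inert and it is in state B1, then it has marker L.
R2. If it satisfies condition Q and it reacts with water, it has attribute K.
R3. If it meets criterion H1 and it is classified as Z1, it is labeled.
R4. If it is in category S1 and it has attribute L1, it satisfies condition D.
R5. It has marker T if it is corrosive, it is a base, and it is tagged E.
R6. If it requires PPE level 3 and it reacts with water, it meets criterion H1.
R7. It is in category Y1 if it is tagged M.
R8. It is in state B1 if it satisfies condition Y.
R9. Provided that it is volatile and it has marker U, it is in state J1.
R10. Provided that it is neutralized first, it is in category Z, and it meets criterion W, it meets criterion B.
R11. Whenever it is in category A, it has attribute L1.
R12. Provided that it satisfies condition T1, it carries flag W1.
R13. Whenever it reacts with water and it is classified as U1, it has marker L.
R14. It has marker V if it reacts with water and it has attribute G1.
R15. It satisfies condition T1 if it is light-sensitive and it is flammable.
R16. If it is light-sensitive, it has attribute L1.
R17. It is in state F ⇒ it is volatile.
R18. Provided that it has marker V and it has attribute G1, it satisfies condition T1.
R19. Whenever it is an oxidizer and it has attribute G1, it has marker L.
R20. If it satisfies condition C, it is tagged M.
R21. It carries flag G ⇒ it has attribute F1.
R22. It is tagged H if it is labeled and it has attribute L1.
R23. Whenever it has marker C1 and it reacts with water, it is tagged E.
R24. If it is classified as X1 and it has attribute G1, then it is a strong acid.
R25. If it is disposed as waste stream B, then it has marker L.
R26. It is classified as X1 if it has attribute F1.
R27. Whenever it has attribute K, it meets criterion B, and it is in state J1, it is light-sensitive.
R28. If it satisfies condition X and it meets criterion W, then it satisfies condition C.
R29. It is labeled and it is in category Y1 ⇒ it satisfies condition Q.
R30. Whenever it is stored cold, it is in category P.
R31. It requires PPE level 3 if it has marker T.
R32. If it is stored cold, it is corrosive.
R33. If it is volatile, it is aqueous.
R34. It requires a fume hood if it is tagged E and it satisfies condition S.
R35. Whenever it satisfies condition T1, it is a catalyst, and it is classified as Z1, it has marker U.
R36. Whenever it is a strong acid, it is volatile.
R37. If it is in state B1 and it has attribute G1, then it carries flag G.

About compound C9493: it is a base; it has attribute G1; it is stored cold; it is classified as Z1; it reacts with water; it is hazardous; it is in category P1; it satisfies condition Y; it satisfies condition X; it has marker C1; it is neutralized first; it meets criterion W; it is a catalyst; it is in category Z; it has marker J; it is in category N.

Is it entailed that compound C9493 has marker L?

Forward chaining from the given facts derives: is in state B1, meets criterion B, has marker V, satisfies condition T1, is tagged E, satisfies condition C, is in category P, is corrosive, has marker U, carries flag G, has marker T, carries flag W1, is tagged M, has attribute F1, is classified as X1, requires PPE level 3, meets criterion H1, is in category Y1, is a strong acid, is volatile, is labeled, is in state J1, satisfies condition Q, is aqueous, has attribute K, is light-sensitive, has attribute L1, is tagged H.
Rules concluding "it has marker L": R1 needs "it is inert"; R13 needs "it is classified as U1"; R19 needs "it is an oxidizer"; R25 needs "it is disposed as waste stream B" — none of these are established.

No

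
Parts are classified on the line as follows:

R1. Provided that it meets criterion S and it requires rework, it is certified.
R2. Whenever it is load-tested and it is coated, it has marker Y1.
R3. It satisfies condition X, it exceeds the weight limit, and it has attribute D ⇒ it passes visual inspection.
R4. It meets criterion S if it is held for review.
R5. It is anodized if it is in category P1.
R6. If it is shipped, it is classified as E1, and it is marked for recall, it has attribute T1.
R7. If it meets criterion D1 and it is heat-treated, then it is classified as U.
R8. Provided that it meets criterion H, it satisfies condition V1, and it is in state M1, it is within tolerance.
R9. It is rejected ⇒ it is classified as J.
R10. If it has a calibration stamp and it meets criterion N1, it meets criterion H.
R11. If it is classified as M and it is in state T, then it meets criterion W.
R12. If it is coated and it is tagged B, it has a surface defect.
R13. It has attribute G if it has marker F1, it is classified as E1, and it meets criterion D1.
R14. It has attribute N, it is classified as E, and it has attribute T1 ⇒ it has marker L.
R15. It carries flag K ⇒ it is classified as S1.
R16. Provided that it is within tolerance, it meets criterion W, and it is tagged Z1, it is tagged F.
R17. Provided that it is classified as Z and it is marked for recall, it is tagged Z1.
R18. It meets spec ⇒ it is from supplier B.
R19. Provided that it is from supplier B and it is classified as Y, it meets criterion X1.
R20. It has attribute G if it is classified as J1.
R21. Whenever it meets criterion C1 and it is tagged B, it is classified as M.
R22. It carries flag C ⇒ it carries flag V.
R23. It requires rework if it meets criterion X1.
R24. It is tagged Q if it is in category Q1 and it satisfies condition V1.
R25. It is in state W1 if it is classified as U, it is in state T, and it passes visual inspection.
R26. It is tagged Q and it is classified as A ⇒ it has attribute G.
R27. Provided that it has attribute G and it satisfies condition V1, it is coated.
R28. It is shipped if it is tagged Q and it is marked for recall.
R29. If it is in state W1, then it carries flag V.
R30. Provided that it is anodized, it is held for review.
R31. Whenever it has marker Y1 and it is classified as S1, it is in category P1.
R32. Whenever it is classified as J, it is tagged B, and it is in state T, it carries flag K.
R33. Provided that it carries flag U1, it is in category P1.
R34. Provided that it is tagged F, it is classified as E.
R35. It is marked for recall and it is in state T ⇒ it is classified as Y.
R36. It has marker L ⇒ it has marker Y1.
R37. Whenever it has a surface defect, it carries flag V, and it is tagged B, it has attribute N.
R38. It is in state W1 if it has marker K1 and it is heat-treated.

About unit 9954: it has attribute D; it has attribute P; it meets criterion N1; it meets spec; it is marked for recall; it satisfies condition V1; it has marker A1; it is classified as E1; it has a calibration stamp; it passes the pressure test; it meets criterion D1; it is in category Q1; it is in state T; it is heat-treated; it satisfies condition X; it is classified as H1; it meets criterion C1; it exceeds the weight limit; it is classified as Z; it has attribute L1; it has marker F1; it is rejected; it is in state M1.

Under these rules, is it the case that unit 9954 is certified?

Forward chaining from the given facts derives: passes visual inspection, is classified as U, is classified as J, meets criterion H, has attribute G, is tagged Z1, is from supplier B, is tagged Q, is in state W1, is coated, is shipped, carries flag V, is classified as Y, has attribute T1, is within tolerance, meets criterion X1, requires rework.
The only rule concluding "it is certified" is R1, which needs "it meets criterion S"; that is never established.

No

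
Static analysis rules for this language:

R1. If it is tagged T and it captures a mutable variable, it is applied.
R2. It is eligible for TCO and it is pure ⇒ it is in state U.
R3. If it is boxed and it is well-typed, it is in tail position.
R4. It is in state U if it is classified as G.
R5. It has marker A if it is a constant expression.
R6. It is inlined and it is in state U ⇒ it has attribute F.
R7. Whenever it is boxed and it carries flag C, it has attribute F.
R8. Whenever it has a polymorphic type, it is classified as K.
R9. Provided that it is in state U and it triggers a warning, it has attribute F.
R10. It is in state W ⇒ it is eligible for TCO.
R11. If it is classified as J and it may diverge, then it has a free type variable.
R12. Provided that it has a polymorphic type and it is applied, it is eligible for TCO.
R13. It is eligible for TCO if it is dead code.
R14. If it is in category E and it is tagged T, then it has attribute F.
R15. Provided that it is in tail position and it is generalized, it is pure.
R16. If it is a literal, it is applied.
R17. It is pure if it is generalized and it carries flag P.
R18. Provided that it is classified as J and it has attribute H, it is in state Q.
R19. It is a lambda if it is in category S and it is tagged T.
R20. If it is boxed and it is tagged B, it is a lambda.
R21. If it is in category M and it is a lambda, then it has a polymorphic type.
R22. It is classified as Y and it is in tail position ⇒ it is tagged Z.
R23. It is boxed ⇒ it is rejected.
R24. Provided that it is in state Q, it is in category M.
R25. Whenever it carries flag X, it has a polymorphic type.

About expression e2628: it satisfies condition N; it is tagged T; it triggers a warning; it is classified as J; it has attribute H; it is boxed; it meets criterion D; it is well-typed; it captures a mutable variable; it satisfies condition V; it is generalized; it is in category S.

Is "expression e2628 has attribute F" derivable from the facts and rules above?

By R1 (it is tagged T, it captures a mutable variable): it is applied.
By R3 (it is boxed, it is well-typed): it is in tail position.
By R15 (it is in tail position, it is generalized): it is pure.
By R18 (it is classified as J, it has attribute H): it is in state Q.
By R19 (it is in category S, it is tagged T): it is a lambda.
By R24 (it is in state Q): it is in category M.
By R21 (it is in category M, it is a lambda): it has a polymorphic type.
By R12 (it has a polymorphic type, it is applied): it is eligible for TCO.
By R2 (it is eligible for TCO, it is pure): it is in state U.
By R9 (it is in state U, it triggers a warning): it has attribute F.

Yes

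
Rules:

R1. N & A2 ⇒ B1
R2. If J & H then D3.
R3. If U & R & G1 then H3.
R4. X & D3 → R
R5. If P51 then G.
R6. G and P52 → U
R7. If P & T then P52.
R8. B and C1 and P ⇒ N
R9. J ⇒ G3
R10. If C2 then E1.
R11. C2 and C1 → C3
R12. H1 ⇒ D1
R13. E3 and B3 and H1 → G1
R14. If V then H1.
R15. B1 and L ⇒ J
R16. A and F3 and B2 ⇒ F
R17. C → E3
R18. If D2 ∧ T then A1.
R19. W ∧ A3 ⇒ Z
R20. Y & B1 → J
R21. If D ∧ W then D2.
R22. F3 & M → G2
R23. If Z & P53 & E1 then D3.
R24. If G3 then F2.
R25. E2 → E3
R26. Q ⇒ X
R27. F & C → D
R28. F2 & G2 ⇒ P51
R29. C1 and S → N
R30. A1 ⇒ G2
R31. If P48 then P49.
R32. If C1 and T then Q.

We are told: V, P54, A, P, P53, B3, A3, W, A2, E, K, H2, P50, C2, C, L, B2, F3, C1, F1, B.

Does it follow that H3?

No

Forward chaining from the given facts derives: N, E1, C3, H1, F, E3, Z, D3, D, B1, D1, G1, J, D2, G3, F2.
The only rule concluding H3 is R3, which needs U; that is never established.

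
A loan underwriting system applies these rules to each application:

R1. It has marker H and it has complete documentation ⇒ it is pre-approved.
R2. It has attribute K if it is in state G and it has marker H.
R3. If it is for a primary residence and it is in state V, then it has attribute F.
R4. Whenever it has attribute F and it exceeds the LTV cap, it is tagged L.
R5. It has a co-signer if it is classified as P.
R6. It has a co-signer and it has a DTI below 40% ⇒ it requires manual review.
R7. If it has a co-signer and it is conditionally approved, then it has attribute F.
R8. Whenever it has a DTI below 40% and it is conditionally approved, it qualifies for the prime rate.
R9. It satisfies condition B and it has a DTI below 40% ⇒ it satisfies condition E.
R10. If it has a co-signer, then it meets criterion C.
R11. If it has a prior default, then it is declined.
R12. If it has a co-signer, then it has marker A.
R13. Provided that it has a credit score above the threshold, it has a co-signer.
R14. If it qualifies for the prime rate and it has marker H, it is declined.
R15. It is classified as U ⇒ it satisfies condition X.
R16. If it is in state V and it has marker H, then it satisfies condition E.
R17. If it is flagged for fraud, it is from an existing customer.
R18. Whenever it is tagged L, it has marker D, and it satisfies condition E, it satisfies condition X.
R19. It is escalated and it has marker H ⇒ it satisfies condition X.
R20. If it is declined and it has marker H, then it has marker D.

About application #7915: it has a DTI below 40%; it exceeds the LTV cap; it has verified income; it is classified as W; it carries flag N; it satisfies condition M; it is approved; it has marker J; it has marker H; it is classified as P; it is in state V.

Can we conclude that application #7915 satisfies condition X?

Forward chaining from the given facts derives: has a co-signer, requires manual review, meets criterion C, has marker A, satisfies condition E.
Rules concluding "it satisfies condition X": R15 needs "it is classified as U"; R18 needs "it is tagged L"; R19 needs "it is escalated" — none of these are established.

No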